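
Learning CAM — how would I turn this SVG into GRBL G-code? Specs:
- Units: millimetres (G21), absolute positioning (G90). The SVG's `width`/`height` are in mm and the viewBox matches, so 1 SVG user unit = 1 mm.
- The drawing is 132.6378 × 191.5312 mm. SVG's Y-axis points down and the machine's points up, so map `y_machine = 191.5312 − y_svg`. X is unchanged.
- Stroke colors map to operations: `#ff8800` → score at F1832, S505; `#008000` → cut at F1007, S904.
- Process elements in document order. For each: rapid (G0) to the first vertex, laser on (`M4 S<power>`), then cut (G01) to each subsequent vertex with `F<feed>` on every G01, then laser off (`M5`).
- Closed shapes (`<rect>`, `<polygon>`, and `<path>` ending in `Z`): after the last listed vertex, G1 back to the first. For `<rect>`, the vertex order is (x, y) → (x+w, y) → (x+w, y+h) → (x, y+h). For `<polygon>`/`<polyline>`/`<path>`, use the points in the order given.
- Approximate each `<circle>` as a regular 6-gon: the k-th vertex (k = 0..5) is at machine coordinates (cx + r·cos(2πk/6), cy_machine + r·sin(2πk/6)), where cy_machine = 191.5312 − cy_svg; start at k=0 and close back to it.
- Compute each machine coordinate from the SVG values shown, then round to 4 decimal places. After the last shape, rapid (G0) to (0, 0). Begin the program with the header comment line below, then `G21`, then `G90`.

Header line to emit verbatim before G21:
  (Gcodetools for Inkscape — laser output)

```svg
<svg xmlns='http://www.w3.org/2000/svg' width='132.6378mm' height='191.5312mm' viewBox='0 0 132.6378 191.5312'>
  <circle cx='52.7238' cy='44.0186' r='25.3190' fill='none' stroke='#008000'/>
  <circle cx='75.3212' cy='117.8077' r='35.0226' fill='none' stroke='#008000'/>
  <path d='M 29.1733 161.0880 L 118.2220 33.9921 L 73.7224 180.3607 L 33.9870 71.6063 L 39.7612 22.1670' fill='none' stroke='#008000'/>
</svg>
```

Since the viewBox matches the mm dimensions, user units are millimetres directly. The only transform is the Y-flip y_m = 191.5312 − y_svg.

Shape 1 is a circle drawn with `<circle>`. Its stroke #008000 means cut at S904, F1007. After flipping Y the toolpath is (78.0428,147.5126) → (65.3833,169.4395) → (40.0643,169.4395) → (27.4048,147.5126) → (40.0643,125.5857) → (65.3833,125.5857) → (78.0428,147.5126), returning to the start.

Shape 2 is a circle drawn with `<circle>`. Its stroke #008000 means cut at S904, F1007. After flipping Y the toolpath is (110.3438,73.7235) → (92.8325,104.0540) → (57.8099,104.0540) → (40.2986,73.7235) → (57.8099,43.3930) → (92.8325,43.3930) → (110.3438,73.7235), returning to the start.

Shape 3 is a open polyline drawn with `<path>`. Its stroke #008000 means cut at S904, F1007. After flipping Y the toolpath is (29.1733,30.4432) → (118.2220,157.5391) → (73.7224,11.1705) → (33.9870,119.9249) → (39.7612,169.3642).

(Gcodetools for Inkscape — laser output)
G21
G90
G0 X78.0428 Y147.5126
M4 S904
G01 X65.3833 Y169.4395 F1007
G01 X40.0643 Y169.4395 F1007
G01 X27.4048 Y147.5126 F1007
G01 X40.0643 Y125.5857 F1007
G01 X65.3833 Y125.5857 F1007
G01 X78.0428 Y147.5126 F1007
M5
G0 X110.3438 Y73.7235
M4 S904
G01 X92.8325 Y104.0540 F1007
G01 X57.8099 Y104.0540 F1007
G01 X40.2986 Y73.7235 F1007
G01 X57.8099 Y43.3930 F1007
G01 X92.8325 Y43.3930 F1007
G01 X110.3438 Y73.7235 F1007
M5
G0 X29.1733 Y30.4432
M4 S904
G01 X118.2220 Y157.5391 F1007
G01 X73.7224 Y11.1705 F1007
G01 X33.9870 Y119.9249 F1007
G01 X39.7612 Y169.3642 F1007
M5
G0 X0.0000 Y0.0000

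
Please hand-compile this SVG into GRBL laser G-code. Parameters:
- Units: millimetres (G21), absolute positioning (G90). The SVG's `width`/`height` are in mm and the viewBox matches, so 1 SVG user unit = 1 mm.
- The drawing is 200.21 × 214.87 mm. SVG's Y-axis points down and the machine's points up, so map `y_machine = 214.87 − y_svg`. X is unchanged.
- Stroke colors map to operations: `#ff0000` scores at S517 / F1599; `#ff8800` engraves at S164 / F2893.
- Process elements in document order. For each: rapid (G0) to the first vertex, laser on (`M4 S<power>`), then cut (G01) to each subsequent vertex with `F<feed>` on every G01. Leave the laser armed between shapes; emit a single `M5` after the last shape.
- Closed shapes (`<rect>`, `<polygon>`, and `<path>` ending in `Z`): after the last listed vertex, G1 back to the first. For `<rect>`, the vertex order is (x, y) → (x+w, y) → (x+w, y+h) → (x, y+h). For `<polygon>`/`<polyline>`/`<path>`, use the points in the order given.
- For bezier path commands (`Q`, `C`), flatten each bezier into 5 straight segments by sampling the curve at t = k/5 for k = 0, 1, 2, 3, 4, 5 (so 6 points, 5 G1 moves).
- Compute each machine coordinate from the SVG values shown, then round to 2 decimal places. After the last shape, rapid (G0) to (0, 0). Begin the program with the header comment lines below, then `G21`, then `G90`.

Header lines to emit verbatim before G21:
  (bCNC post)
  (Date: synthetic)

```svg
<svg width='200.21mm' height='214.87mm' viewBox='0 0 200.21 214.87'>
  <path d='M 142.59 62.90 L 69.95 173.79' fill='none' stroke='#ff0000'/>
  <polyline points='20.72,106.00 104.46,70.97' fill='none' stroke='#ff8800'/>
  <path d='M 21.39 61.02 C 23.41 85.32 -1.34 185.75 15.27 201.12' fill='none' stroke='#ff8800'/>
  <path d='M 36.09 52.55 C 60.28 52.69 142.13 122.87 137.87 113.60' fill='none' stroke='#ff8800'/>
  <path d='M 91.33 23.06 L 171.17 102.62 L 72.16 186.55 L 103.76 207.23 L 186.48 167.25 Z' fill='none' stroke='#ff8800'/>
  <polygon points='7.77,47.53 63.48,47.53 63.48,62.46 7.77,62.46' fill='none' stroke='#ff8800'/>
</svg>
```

viewBox `0 0 200.21 214.87` with mm width/height → 1 unit = 1 mm. Flip: y_m = 214.87 − y_svg.

**Shape 1** — `<path>` line segment, stroke `#ff0000` → score (S517, F1599). Machine vertices: (142.59,151.97) → (69.95,41.08). Open path.

**Shape 2** — `<polyline>` line segment, stroke `#ff8800` → engrave (S164, F2893). Machine vertices: (20.72,108.87) → (104.46,143.90). Open path.

**Shape 3** — `<path>` cubic bezier, stroke `#ff8800` → engrave (S164, F2893). Control points (SVG): P0=(21.39,61.02), P1=(23.41,85.32), P2=(-1.34,185.75), P3=(15.27,201.12); sampled at t=k/5. Machine vertices: (21.39,153.85) → (19.93,131.42) → (15.32,98.46) → (10.83,62.71) → (9.72,31.89) → (15.27,13.75). Open path.

**Shape 4** — `<path>` cubic bezier, stroke `#ff8800` → engrave (S164, F2893). Control points (SVG): P0=(36.09,52.55), P1=(60.28,52.69), P2=(142.13,122.87), P3=(137.87,113.60); sampled at t=k/5. Machine vertices: (36.09,162.32) → (56.37,155.03) → (83.59,138.10) → (110.85,118.71) → (131.24,104.05) → (137.87,101.27). Open path.

**Shape 5** — `<path>` closed polygon, stroke `#ff8800` → engrave (S164, F2893). Machine vertices: (91.33,191.81) → (171.17,112.25) → (72.16,28.32) → (103.76,7.64) → (186.48,47.62) → (91.33,191.81). Closed: final G1 returns to the first vertex.

**Shape 6** — `<polygon>` rectangle, stroke `#ff8800` → engrave (S164, F2893). Machine vertices: (7.77,167.34) → (63.48,167.34) → (63.48,152.41) → (7.77,152.41) → (7.77,167.34). Closed: final G1 returns to the first vertex.

(bCNC post)
(Date: synthetic)
G21
G90
G0 X142.59 Y151.97
M4 S517
G01 X69.95 Y41.08 F1599
G0 X20.72 Y108.87
M4 S164
G01 X104.46 Y143.90 F2893
G0 X21.39 Y153.85
M4 S164
G01 X19.93 Y131.42 F2893
G01 X15.32 Y98.46 F2893
G01 X10.83 Y62.71 F2893
G01 X9.72 Y31.89 F2893
G01 X15.27 Y13.75 F2893
G0 X36.09 Y162.32
M4 S164
G01 X56.37 Y155.03 F2893
G01 X83.59 Y138.10 F2893
G01 X110.85 Y118.71 F2893
G01 X131.24 Y104.05 F2893
G01 X137.87 Y101.27 F2893
G0 X91.33 Y191.81
M4 S164
G01 X171.17 Y112.25 F2893
G01 X72.16 Y28.32 F2893
G01 X103.76 Y7.64 F2893
G01 X186.48 Y47.62 F2893
G01 X91.33 Y191.81 F2893
G0 X7.77 Y167.34
M4 S164
G01 X63.48 Y167.34 F2893
G01 X63.48 Y152.41 F2893
G01 X7.77 Y152.41 F2893
G01 X7.77 Y167.34 F2893
M5
G0 X0.00 Y0.00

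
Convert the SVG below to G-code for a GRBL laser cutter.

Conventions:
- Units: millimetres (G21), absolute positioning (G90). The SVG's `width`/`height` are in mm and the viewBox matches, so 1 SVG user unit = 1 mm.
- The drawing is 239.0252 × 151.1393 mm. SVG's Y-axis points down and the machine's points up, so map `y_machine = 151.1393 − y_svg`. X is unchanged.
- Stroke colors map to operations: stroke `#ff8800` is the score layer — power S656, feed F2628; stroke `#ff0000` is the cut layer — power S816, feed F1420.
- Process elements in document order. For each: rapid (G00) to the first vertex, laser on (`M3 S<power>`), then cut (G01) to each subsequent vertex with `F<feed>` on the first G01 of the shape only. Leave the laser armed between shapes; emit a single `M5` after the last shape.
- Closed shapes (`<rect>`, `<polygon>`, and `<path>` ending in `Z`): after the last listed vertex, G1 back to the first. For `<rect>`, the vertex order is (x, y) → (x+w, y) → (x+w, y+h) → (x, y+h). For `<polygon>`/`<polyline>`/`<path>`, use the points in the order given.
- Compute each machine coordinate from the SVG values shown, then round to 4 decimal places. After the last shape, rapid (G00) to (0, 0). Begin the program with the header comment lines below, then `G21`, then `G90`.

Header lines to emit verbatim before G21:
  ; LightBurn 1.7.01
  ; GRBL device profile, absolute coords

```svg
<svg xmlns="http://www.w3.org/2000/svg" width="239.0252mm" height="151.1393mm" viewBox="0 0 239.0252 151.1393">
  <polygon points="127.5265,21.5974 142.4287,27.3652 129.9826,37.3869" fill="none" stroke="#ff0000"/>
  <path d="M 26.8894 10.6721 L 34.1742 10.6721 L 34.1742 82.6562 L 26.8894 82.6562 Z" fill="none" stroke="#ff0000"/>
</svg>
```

Since the viewBox matches the mm dimensions, user units are millimetres directly. The only transform is the Y-flip y_m = 151.1393 − y_svg.

Shape 1 is a regular polygon drawn with `<polygon>`. Its stroke #ff0000 means cut at S816, F1420. After flipping Y the toolpath is (127.5265,129.5419) → (142.4287,123.7741) → (129.9826,113.7524) → (127.5265,129.5419), returning to the start.

Shape 2 is a rectangle drawn with `<path>`. Its stroke #ff0000 means cut at S816, F1420. After flipping Y the toolpath is (26.8894,140.4672) → (34.1742,140.4672) → (34.1742,68.4831) → (26.8894,68.4831) → (26.8894,140.4672), returning to the start.

; LightBurn 1.7.01
; GRBL device profile, absolute coords
G21
G90
G00 X127.5265 Y129.5419
M3 S816
G01 X142.4287 Y123.7741 F1420
G01 X129.9826 Y113.7524
G01 X127.5265 Y129.5419
G00 X26.8894 Y140.4672
M3 S816
G01 X34.1742 Y140.4672 F1420
G01 X34.1742 Y68.4831
G01 X26.8894 Y68.4831
G01 X26.8894 Y140.4672
M5
G00 X0.0000 Y0.0000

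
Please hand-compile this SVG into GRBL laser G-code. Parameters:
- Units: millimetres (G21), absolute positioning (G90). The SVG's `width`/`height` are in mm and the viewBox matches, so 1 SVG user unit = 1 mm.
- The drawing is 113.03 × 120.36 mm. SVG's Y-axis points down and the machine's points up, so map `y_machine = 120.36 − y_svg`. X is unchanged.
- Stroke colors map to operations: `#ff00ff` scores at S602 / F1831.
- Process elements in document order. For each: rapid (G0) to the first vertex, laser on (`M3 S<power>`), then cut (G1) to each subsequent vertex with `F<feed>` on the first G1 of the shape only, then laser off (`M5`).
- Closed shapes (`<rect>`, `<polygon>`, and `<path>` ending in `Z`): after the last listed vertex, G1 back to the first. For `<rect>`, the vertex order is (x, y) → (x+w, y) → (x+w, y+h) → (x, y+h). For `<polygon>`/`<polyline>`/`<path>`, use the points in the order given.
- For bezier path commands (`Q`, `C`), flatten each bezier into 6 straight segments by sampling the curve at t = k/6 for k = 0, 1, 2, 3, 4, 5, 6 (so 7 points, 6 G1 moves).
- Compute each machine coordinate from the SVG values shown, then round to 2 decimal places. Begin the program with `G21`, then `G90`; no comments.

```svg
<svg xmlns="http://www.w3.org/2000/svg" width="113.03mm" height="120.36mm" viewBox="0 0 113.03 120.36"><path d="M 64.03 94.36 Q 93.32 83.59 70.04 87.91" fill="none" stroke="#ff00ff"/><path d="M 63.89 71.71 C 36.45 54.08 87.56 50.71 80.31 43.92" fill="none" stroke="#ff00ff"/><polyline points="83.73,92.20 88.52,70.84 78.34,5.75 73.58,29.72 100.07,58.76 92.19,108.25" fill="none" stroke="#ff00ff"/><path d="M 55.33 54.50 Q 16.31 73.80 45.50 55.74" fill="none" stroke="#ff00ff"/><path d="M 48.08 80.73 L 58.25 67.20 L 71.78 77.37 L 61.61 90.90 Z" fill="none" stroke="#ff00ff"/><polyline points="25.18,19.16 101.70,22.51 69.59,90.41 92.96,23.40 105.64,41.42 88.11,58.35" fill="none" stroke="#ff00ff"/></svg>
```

G21
G90
G0 X64.03 Y26.00
M3 S602
G1 X72.33 Y29.17 F1831
G1 X77.72 Y31.50
G1 X80.18 Y33.00
G1 X79.72 Y33.65
G1 X76.34 Y33.47
G1 X70.04 Y32.45
M5
G0 X63.89 Y48.65
M3 S602
G1 X56.08 Y56.36 F1831
G1 X57.56 Y62.18
G1 X64.53 Y66.61
G1 X73.18 Y70.14
G1 X79.71 Y73.25
G1 X80.31 Y76.44
M5
G0 X83.73 Y28.16
M3 S602
G1 X88.52 Y49.52 F1831
G1 X78.34 Y114.61
G1 X73.58 Y90.64
G1 X100.07 Y61.60
G1 X92.19 Y12.11
M5
G0 X55.33 Y65.86
M3 S602
G1 X44.22 Y60.46 F1831
G1 X36.90 Y57.14
G1 X33.36 Y55.90
G1 X33.62 Y56.73
G1 X37.66 Y59.64
G1 X45.50 Y64.62
M5
G0 X48.08 Y39.63
M3 S602
G1 X58.25 Y53.16 F1831
G1 X71.78 Y42.99
G1 X61.61 Y29.46
G1 X48.08 Y39.63
M5
G0 X25.18 Y101.20
M3 S602
G1 X101.70 Y97.85 F1831
G1 X69.59 Y29.95
G1 X92.96 Y96.96
G1 X105.64 Y78.94
G1 X88.11 Y62.01
M5

1 u = 1 mm; y_m = 120.36 − y.

[1] `<path>` quadratic bezier, #ff00ff→score S602 F1831: (64.03,26.00) → (72.33,29.17) → (77.72,31.50) → (80.18,33.00) → (79.72,33.65) → (76.34,33.47) → (70.04,32.45)

[2] `<path>` cubic bezier, #ff00ff→score S602 F1831: (63.89,48.65) → (56.08,56.36) → (57.56,62.18) → (64.53,66.61) → (73.18,70.14) → (79.71,73.25) → (80.31,76.44)

[3] `<polyline>` open polyline, #ff00ff→score S602 F1831: (83.73,28.16) → (88.52,49.52) → (78.34,114.61) → (73.58,90.64) → (100.07,61.60) → (92.19,12.11)

[4] `<path>` quadratic bezier, #ff00ff→score S602 F1831: (55.33,65.86) → (44.22,60.46) → (36.90,57.14) → (33.36,55.90) → (33.62,56.73) → (37.66,59.64) → (45.50,64.62)

[5] `<path>` regular polygon, #ff00ff→score S602 F1831: (48.08,39.63) → (58.25,53.16) → (71.78,42.99) → (61.61,29.46) → (48.08,39.63) (closed)

[6] `<polyline>` open polyline, #ff00ff→score S602 F1831: (25.18,101.20) → (101.70,97.85) → (69.59,29.95) → (92.96,96.96) → (105.64,78.94) → (88.11,62.01)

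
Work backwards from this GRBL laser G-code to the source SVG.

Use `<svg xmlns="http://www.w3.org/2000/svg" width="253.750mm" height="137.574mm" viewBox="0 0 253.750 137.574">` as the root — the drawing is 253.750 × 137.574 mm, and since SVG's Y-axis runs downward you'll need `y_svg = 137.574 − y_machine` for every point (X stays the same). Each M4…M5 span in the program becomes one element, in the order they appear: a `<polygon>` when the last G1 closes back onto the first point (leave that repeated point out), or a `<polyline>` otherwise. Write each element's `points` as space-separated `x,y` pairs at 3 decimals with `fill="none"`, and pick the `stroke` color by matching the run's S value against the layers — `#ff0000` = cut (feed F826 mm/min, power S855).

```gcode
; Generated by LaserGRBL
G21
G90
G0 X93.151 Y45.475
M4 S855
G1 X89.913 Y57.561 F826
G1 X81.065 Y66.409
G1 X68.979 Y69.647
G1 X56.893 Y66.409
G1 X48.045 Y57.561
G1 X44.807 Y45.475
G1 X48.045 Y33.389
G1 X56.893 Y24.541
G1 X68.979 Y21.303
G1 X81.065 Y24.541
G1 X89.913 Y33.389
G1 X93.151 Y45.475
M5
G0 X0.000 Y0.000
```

<svg xmlns="http://www.w3.org/2000/svg" width="253.750mm" height="137.574mm" viewBox="0 0 253.750 137.574">
  <polygon points="93.151,92.099 89.913,80.013 81.065,71.165 68.979,67.927 56.893,71.165 48.045,80.013 44.807,92.099 48.045,104.185 56.893,113.033 68.979,116.271 81.065,113.033 89.913,104.185" fill="none" stroke="#ff0000"/>
</svg>

Each laser-on run becomes one SVG element. Flip Y back into SVG space with y_svg = 137.574 − y_machine. Every run uses S855, so all elements get stroke `#ff0000` (cut).

Run 1: The run returns to its start, so emit a `<polygon>` with points (Y-flipped): 93.151,92.099 89.913,80.013 81.065,71.165 68.979,67.927 56.893,71.165 48.045,80.013 44.807,92.099 48.045,104.185 56.893,113.033 68.979,116.271 81.065,113.033 89.913,104.185.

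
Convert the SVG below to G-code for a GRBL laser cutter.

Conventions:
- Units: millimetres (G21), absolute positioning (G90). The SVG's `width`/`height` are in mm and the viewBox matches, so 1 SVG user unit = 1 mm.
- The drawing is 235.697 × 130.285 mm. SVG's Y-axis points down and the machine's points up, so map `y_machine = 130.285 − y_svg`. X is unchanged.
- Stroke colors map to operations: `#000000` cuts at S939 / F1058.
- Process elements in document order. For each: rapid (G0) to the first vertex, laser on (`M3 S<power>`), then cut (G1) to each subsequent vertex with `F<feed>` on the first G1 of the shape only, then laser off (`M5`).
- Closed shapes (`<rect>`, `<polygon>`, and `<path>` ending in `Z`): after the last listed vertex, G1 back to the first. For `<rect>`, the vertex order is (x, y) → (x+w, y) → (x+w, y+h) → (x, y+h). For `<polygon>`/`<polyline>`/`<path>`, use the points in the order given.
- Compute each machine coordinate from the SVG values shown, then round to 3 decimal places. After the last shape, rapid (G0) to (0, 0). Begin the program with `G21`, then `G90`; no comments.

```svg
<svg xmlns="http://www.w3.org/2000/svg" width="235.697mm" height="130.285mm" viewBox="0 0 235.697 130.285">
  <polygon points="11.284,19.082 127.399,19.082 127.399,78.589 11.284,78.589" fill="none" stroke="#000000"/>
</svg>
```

1 u = 1 mm; y_m = 130.285 − y.

[1] `<polygon>` rectangle, #000000→cut S939 F1058: (11.284,111.203) → (127.399,111.203) → (127.399,51.696) → (11.284,51.696) → (11.284,111.203) (closed)

G21
G90
G0 X11.284 Y111.203
M3 S939
G1 X127.399 Y111.203 F1058
G1 X127.399 Y51.696
G1 X11.284 Y51.696
G1 X11.284 Y111.203
M5
G0 X0.000 Y0.000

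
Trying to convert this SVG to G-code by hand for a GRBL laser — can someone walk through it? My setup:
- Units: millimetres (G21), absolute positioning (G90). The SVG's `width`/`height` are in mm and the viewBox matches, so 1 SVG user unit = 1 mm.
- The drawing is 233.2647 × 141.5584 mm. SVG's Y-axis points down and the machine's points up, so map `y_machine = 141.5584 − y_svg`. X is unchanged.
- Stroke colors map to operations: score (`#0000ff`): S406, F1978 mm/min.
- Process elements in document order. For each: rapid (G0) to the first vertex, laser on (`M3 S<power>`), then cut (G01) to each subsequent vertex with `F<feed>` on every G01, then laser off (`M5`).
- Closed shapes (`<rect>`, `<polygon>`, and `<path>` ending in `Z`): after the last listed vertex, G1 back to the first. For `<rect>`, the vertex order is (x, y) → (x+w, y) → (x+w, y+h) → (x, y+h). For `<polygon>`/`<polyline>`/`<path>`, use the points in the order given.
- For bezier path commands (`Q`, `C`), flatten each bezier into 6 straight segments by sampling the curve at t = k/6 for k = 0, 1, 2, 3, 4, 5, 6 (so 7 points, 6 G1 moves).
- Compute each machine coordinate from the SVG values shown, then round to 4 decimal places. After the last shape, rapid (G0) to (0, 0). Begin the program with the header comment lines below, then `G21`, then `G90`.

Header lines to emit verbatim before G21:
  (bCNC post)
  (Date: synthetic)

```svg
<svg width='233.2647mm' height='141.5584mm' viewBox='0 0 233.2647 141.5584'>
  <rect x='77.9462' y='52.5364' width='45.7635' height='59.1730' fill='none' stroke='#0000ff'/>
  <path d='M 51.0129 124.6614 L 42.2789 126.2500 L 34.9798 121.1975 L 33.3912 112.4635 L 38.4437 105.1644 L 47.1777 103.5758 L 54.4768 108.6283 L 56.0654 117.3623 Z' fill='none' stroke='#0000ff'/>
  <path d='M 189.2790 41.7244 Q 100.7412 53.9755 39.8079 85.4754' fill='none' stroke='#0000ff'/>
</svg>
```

viewBox `0 0 233.2647 141.5584` with mm width/height → 1 unit = 1 mm. Flip: y_m = 141.5584 − y_svg.

**Shape 1** — `<rect>` rectangle, stroke `#0000ff` → score (S406, F1978). Machine vertices: (77.9462,89.0220) → (123.7097,89.0220) → (123.7097,29.8490) → (77.9462,29.8490) → (77.9462,89.0220). Closed: final G1 returns to the first vertex.

**Shape 2** — `<path>` regular polygon, stroke `#0000ff` → score (S406, F1978). Machine vertices: (51.0129,16.8970) → (42.2789,15.3084) → (34.9798,20.3609) → (33.3912,29.0949) → (38.4437,36.3940) → (47.1777,37.9826) → (54.4768,32.9301) → (56.0654,24.1961) → (51.0129,16.8970). Closed: final G1 returns to the first vertex.

**Shape 3** — `<path>` quadratic bezier, stroke `#0000ff` → score (S406, F1978). Control points (SVG): P0=(189.2790,41.7244), P1=(100.7412,53.9755), P2=(39.8079,85.4754); sampled at t=k/6. Machine vertices: (189.2790,99.8340) → (160.5332,95.2156) → (133.3210,89.5278) → (107.6423,82.7707) → (83.4973,74.9442) → (60.8858,66.0483) → (39.8079,56.0830). Open path.

(bCNC post)
(Date: synthetic)
G21
G90
G0 X77.9462 Y89.0220
M3 S406
G01 X123.7097 Y89.0220 F1978
G01 X123.7097 Y29.8490 F1978
G01 X77.9462 Y29.8490 F1978
G01 X77.9462 Y89.0220 F1978
M5
G0 X51.0129 Y16.8970
M3 S406
G01 X42.2789 Y15.3084 F1978
G01 X34.9798 Y20.3609 F1978
G01 X33.3912 Y29.0949 F1978
G01 X38.4437 Y36.3940 F1978
G01 X47.1777 Y37.9826 F1978
G01 X54.4768 Y32.9301 F1978
G01 X56.0654 Y24.1961 F1978
G01 X51.0129 Y16.8970 F1978
M5
G0 X189.2790 Y99.8340
M3 S406
G01 X160.5332 Y95.2156 F1978
G01 X133.3210 Y89.5278 F1978
G01 X107.6423 Y82.7707 F1978
G01 X83.4973 Y74.9442 F1978
G01 X60.8858 Y66.0483 F1978
G01 X39.8079 Y56.0830 F1978
M5
G0 X0.0000 Y0.0000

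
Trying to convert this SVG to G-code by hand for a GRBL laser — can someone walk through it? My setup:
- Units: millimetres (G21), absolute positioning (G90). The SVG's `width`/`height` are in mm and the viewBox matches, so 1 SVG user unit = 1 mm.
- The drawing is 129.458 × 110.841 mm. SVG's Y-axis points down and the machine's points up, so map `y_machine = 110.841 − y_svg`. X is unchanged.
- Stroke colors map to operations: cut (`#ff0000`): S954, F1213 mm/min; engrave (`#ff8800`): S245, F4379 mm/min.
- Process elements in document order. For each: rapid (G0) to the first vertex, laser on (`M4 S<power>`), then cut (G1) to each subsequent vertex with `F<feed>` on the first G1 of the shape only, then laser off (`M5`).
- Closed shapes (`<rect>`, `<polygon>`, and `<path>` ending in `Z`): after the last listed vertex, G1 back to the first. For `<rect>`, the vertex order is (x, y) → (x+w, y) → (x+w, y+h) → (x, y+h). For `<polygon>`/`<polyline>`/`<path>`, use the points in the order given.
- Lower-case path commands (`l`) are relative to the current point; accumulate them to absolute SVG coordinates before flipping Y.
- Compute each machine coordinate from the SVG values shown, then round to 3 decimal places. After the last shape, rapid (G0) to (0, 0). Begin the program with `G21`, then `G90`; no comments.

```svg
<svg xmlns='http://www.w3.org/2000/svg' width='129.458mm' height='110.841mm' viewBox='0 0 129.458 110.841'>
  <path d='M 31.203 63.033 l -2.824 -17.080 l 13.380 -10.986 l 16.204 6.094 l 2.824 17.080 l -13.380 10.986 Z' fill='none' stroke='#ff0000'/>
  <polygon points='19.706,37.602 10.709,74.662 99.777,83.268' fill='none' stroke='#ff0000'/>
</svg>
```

G21
G90
G0 X31.203 Y47.808
M4 S954
G1 X28.379 Y64.888 F1213
G1 X41.759 Y75.874
G1 X57.963 Y69.780
G1 X60.787 Y52.700
G1 X47.407 Y41.714
G1 X31.203 Y47.808
M5
G0 X19.706 Y73.239
M4 S954
G1 X10.709 Y36.179 F1213
G1 X99.777 Y27.573
G1 X19.706 Y73.239
M5
G0 X0.000 Y0.000

viewBox `0 0 129.458 110.841` with mm width/height → 1 unit = 1 mm. Flip: y_m = 110.841 − y_svg.

**Shape 1** — `<path>` regular polygon, stroke `#ff0000` → cut (S954, F1213). Machine vertices: (31.203,47.808) → (28.379,64.888) → (41.759,75.874) → (57.963,69.780) → (60.787,52.700) → (47.407,41.714) → (31.203,47.808). Closed: final G1 returns to the first vertex.

**Shape 2** — `<polygon>` closed polygon, stroke `#ff0000` → cut (S954, F1213). Machine vertices: (19.706,73.239) → (10.709,36.179) → (99.777,27.573) → (19.706,73.239). Closed: final G1 returns to the first vertex.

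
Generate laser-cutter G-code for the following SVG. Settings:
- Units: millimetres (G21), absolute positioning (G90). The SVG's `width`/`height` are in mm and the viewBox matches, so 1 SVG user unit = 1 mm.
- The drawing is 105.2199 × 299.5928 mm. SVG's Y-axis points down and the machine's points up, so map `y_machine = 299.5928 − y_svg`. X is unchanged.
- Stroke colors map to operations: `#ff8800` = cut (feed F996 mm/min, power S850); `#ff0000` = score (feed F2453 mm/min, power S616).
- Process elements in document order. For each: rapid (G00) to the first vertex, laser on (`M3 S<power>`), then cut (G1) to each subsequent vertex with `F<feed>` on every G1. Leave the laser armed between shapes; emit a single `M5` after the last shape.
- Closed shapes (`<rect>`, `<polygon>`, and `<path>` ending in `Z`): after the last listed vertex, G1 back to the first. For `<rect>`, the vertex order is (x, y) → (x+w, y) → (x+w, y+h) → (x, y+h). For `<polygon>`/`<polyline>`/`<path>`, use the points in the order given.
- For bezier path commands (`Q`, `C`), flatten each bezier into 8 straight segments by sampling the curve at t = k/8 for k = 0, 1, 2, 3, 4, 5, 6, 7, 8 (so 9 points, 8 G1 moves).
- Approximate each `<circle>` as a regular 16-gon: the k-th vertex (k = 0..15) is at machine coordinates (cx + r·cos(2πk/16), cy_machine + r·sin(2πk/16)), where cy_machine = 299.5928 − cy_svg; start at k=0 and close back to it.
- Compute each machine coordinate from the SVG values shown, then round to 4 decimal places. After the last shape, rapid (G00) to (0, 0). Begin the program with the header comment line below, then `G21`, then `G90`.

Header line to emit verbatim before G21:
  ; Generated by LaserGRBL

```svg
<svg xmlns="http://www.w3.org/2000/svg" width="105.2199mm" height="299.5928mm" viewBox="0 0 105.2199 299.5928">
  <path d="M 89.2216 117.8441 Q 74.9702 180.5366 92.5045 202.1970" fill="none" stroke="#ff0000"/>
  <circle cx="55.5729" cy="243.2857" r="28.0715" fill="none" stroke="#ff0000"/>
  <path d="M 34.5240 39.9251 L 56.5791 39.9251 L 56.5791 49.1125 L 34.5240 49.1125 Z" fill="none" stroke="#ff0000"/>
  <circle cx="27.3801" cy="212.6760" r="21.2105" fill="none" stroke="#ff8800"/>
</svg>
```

viewBox `0 0 105.2199 299.5928` with mm width/height → 1 unit = 1 mm. Flip: y_m = 299.5928 − y_svg.

**Shape 1** — `<path>` quadratic bezier, stroke `#ff0000` → score (S616, F2453). Control points (SVG): P0=(89.2216,117.8441), P1=(74.9702,180.5366), P2=(92.5045,202.1970); sampled at t=k/8. Machine vertices: (89.2216,181.7487) → (86.1554,166.7167) → (84.0825,152.9670) → (83.0029,140.4995) → (82.9166,129.3142) → (83.8236,119.4112) → (85.7240,110.7905) → (88.6176,103.4520) → (92.5045,97.3958). Open path.

**Shape 2** — `<circle>` circle, stroke `#ff0000` → score (S616, F2453). Machine vertices: (83.6444,56.3071) → (81.5076,67.0496) → (75.4224,76.1566) → (66.3154,82.2418) → (55.5729,84.3786) → (44.8304,82.2418) → (35.7234,76.1566) → (29.6382,67.0496) → (27.5014,56.3071) → (29.6382,45.5646) → (35.7234,36.4576) → (44.8304,30.3724) → (55.5729,28.2356) → (66.3154,30.3724) → (75.4224,36.4576) → (81.5076,45.5646) → (83.6444,56.3071). Closed: final G1 returns to the first vertex.

**Shape 3** — `<path>` rectangle, stroke `#ff0000` → score (S616, F2453). Machine vertices: (34.5240,259.6677) → (56.5791,259.6677) → (56.5791,250.4803) → (34.5240,250.4803) → (34.5240,259.6677). Closed: final G1 returns to the first vertex.

**Shape 4** — `<circle>` circle, stroke `#ff8800` → cut (S850, F996). Machine vertices: (48.5906,86.9168) → (46.9760,95.0337) → (42.3782,101.9149) → (35.4970,106.5127) → (27.3801,108.1273) → (19.2632,106.5127) → (12.3820,101.9149) → (7.7842,95.0337) → (6.1696,86.9168) → (7.7842,78.7999) → (12.3820,71.9187) → (19.2632,67.3209) → (27.3801,65.7063) → (35.4970,67.3209) → (42.3782,71.9187) → (46.9760,78.7999) → (48.5906,86.9168). Closed: final G1 returns to the first vertex.

; Generated by LaserGRBL
G21
G90
G00 X89.2216 Y181.7487
M3 S616
G1 X86.1554 Y166.7167 F2453
G1 X84.0825 Y152.9670 F2453
G1 X83.0029 Y140.4995 F2453
G1 X82.9166 Y129.3142 F2453
G1 X83.8236 Y119.4112 F2453
G1 X85.7240 Y110.7905 F2453
G1 X88.6176 Y103.4520 F2453
G1 X92.5045 Y97.3958 F2453
G00 X83.6444 Y56.3071
M3 S616
G1 X81.5076 Y67.0496 F2453
G1 X75.4224 Y76.1566 F2453
G1 X66.3154 Y82.2418 F2453
G1 X55.5729 Y84.3786 F2453
G1 X44.8304 Y82.2418 F2453
G1 X35.7234 Y76.1566 F2453
G1 X29.6382 Y67.0496 F2453
G1 X27.5014 Y56.3071 F2453
G1 X29.6382 Y45.5646 F2453
G1 X35.7234 Y36.4576 F2453
G1 X44.8304 Y30.3724 F2453
G1 X55.5729 Y28.2356 F2453
G1 X66.3154 Y30.3724 F2453
G1 X75.4224 Y36.4576 F2453
G1 X81.5076 Y45.5646 F2453
G1 X83.6444 Y56.3071 F2453
G00 X34.5240 Y259.6677
M3 S616
G1 X56.5791 Y259.6677 F2453
G1 X56.5791 Y250.4803 F2453
G1 X34.5240 Y250.4803 F2453
G1 X34.5240 Y259.6677 F2453
G00 X48.5906 Y86.9168
M3 S850
G1 X46.9760 Y95.0337 F996
G1 X42.3782 Y101.9149 F996
G1 X35.4970 Y106.5127 F996
G1 X27.3801 Y108.1273 F996
G1 X19.2632 Y106.5127 F996
G1 X12.3820 Y101.9149 F996
G1 X7.7842 Y95.0337 F996
G1 X6.1696 Y86.9168 F996
G1 X7.7842 Y78.7999 F996
G1 X12.3820 Y71.9187 F996
G1 X19.2632 Y67.3209 F996
G1 X27.3801 Y65.7063 F996
G1 X35.4970 Y67.3209 F996
G1 X42.3782 Y71.9187 F996
G1 X46.9760 Y78.7999 F996
G1 X48.5906 Y86.9168 F996
M5
G00 X0.0000 Y0.0000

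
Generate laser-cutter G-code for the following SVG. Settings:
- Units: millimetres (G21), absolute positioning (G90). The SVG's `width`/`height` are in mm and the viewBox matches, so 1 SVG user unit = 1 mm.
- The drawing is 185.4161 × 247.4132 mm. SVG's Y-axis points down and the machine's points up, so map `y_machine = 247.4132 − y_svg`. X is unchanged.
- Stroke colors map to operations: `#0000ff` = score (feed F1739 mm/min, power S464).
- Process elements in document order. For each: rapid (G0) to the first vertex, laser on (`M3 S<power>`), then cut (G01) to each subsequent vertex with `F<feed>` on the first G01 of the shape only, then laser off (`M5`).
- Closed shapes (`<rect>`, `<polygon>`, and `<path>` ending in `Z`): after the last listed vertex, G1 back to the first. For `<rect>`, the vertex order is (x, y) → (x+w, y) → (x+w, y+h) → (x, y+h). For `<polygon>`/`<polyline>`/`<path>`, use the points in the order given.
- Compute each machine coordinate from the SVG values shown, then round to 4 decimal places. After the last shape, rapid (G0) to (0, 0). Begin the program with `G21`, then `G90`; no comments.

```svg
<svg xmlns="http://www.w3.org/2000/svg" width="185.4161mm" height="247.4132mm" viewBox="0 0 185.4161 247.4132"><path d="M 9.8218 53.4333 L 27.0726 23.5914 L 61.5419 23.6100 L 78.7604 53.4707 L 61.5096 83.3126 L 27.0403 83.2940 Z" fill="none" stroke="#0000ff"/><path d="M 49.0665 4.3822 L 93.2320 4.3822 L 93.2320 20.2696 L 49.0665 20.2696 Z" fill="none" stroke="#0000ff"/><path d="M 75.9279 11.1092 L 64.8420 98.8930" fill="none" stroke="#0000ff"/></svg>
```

1 u = 1 mm; y_m = 247.4132 − y.

[1] `<path>` regular polygon, #0000ff→score S464 F1739: (9.8218,193.9799) → (27.0726,223.8218) → (61.5419,223.8032) → (78.7604,193.9425) → (61.5096,164.1006) → (27.0403,164.1192) → (9.8218,193.9799) (closed)

[2] `<path>` rectangle, #0000ff→score S464 F1739: (49.0665,243.0310) → (93.2320,243.0310) → (93.2320,227.1436) → (49.0665,227.1436) → (49.0665,243.0310) (closed)

[3] `<path>` line segment, #0000ff→score S464 F1739: (75.9279,236.3040) → (64.8420,148.5202)

G21
G90
G0 X9.8218 Y193.9799
M3 S464
G01 X27.0726 Y223.8218 F1739
G01 X61.5419 Y223.8032
G01 X78.7604 Y193.9425
G01 X61.5096 Y164.1006
G01 X27.0403 Y164.1192
G01 X9.8218 Y193.9799
M5
G0 X49.0665 Y243.0310
M3 S464
G01 X93.2320 Y243.0310 F1739
G01 X93.2320 Y227.1436
G01 X49.0665 Y227.1436
G01 X49.0665 Y243.0310
M5
G0 X75.9279 Y236.3040
M3 S464
G01 X64.8420 Y148.5202 F1739
M5
G0 X0.0000 Y0.0000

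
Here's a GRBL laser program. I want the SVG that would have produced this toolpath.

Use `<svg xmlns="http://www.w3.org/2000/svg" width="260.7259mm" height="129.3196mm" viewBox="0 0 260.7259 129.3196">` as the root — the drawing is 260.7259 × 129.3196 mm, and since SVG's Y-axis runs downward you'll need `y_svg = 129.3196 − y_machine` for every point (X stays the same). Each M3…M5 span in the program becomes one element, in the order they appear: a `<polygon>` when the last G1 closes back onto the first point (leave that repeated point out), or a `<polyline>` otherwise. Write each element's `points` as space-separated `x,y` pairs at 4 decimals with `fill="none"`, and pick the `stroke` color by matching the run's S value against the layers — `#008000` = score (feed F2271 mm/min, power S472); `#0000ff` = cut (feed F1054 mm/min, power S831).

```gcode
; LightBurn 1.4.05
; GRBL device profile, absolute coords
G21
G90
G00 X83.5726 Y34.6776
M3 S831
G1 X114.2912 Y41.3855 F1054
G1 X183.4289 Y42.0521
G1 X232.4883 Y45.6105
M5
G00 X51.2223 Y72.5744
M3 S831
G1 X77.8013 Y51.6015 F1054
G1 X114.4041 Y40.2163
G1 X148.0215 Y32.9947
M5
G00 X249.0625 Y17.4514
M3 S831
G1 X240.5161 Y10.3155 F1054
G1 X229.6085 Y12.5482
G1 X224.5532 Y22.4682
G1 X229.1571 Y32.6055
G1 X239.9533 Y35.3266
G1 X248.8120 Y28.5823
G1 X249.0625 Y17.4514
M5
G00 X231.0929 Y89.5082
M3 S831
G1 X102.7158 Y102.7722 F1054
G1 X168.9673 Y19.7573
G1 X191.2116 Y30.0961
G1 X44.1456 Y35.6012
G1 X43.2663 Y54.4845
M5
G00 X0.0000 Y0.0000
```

<svg xmlns="http://www.w3.org/2000/svg" width="260.7259mm" height="129.3196mm" viewBox="0 0 260.7259 129.3196">
  <polyline points="83.5726,94.6420 114.2912,87.9341 183.4289,87.2675 232.4883,83.7091" fill="none" stroke="#0000ff"/>
  <polyline points="51.2223,56.7452 77.8013,77.7181 114.4041,89.1033 148.0215,96.3249" fill="none" stroke="#0000ff"/>
  <polygon points="249.0625,111.8682 240.5161,119.0041 229.6085,116.7714 224.5532,106.8514 229.1571,96.7141 239.9533,93.9930 248.8120,100.7373" fill="none" stroke="#0000ff"/>
  <polyline points="231.0929,39.8114 102.7158,26.5474 168.9673,109.5623 191.2116,99.2235 44.1456,93.7184 43.2663,74.8351" fill="none" stroke="#0000ff"/>
</svg>

y_svg = 129.3196 − y_m. Every run uses S831, so all elements get stroke `#0000ff` (cut).

[1] open run; points: 83.5726,94.6420 114.2912,87.9341 183.4289,87.2675 232.4883,83.7091

[2] open run; points: 51.2223,56.7452 77.8013,77.7181 114.4041,89.1033 148.0215,96.3249

[3] closed run; points: 249.0625,111.8682 240.5161,119.0041 229.6085,116.7714 224.5532,106.8514 229.1571,96.7141 239.9533,93.9930 248.8120,100.7373

[4] open run; points: 231.0929,39.8114 102.7158,26.5474 168.9673,109.5623 191.2116,99.2235 44.1456,93.7184 43.2663,74.8351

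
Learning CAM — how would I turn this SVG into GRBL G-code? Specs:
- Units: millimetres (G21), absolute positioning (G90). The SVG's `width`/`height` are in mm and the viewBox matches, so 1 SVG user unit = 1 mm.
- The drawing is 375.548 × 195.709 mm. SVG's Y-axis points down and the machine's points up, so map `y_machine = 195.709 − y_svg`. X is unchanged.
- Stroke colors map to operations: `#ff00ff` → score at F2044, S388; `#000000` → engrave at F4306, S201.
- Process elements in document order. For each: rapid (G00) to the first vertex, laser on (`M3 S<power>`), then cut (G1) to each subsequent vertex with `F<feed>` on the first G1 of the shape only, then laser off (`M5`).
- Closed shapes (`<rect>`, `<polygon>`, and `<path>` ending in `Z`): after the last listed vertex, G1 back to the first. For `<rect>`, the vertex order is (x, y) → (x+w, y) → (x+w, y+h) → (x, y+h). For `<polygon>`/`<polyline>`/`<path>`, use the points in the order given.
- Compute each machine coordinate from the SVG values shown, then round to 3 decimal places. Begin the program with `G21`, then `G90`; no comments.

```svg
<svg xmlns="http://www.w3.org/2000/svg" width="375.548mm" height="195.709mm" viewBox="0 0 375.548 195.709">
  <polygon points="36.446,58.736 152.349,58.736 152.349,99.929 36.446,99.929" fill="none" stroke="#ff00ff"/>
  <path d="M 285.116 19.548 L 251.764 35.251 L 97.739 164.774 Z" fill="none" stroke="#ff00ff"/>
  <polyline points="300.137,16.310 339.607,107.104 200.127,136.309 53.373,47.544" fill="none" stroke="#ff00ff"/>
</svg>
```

viewBox `0 0 375.548 195.709` with mm width/height → 1 unit = 1 mm. Flip: y_m = 195.709 − y_svg.

**Shape 1** — `<polygon>` rectangle, stroke `#ff00ff` → score (S388, F2044). Machine vertices: (36.446,136.973) → (152.349,136.973) → (152.349,95.780) → (36.446,95.780) → (36.446,136.973). Closed: final G1 returns to the first vertex.

**Shape 2** — `<path>` closed polygon, stroke `#ff00ff` → score (S388, F2044). Machine vertices: (285.116,176.161) → (251.764,160.458) → (97.739,30.935) → (285.116,176.161). Closed: final G1 returns to the first vertex.

**Shape 3** — `<polyline>` open polyline, stroke `#ff00ff` → score (S388, F2044). Machine vertices: (300.137,179.399) → (339.607,88.605) → (200.127,59.400) → (53.373,148.165). Open path.

G21
G90
G00 X36.446 Y136.973
M3 S388
G1 X152.349 Y136.973 F2044
G1 X152.349 Y95.780
G1 X36.446 Y95.780
G1 X36.446 Y136.973
M5
G00 X285.116 Y176.161
M3 S388
G1 X251.764 Y160.458 F2044
G1 X97.739 Y30.935
G1 X285.116 Y176.161
M5
G00 X300.137 Y179.399
M3 S388
G1 X339.607 Y88.605 F2044
G1 X200.127 Y59.400
G1 X53.373 Y148.165
M5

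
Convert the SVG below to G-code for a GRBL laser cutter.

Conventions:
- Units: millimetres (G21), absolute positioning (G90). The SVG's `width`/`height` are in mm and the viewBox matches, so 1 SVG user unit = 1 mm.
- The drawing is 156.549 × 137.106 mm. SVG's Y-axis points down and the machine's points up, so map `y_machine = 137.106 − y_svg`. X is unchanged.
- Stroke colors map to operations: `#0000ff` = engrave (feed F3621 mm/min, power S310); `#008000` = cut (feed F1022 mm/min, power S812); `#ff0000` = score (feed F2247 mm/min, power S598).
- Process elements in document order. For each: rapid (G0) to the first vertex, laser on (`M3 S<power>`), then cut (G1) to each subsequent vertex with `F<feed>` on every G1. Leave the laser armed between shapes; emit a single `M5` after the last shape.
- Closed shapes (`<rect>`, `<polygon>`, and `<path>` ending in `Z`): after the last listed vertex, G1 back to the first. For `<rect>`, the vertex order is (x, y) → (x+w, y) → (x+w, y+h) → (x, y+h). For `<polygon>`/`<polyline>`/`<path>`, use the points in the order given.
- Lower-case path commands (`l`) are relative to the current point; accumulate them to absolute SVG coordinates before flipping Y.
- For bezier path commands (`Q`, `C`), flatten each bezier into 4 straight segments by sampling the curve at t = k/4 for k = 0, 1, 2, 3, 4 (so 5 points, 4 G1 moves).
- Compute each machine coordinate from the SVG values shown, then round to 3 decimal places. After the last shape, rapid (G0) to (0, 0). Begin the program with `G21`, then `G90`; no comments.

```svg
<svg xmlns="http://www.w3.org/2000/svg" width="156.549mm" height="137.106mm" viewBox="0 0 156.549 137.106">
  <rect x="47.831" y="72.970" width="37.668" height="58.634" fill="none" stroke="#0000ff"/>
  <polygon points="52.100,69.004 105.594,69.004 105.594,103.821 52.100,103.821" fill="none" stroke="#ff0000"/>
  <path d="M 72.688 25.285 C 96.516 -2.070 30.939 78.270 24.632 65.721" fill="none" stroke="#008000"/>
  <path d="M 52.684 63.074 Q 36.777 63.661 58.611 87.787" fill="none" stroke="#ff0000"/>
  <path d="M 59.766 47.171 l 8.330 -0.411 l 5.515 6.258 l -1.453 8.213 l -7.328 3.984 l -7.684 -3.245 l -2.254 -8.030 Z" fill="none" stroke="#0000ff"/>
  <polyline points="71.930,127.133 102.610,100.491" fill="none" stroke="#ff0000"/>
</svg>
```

G21
G90
G0 X47.831 Y64.136
M3 S310
G1 X85.499 Y64.136 F3621
G1 X85.499 Y5.502 F3621
G1 X47.831 Y5.502 F3621
G1 X47.831 Y64.136 F3621
G0 X52.100 Y68.102
M3 S598
G1 X105.594 Y68.102 F2247
G1 X105.594 Y33.285 F2247
G1 X52.100 Y33.285 F2247
G1 X52.100 Y68.102 F2247
G0 X72.688 Y111.821
M3 S812
G1 X76.119 Y115.279 F1022
G1 X59.961 Y97.155 F1022
G1 X38.152 Y76.256 F1022
G1 X24.632 Y71.385 F1022
G0 X52.684 Y74.032
M3 S598
G1 X47.089 Y72.267 F2247
G1 X46.212 Y67.560 F2247
G1 X50.053 Y59.911 F2247
G1 X58.611 Y49.319 F2247
G0 X59.766 Y89.935
M3 S310
G1 X68.096 Y90.346 F3621
G1 X73.611 Y84.088 F3621
G1 X72.158 Y75.875 F3621
G1 X64.830 Y71.891 F3621
G1 X57.146 Y75.136 F3621
G1 X54.892 Y83.166 F3621
G1 X59.766 Y89.935 F3621
G0 X71.930 Y9.973
M3 S598
G1 X102.610 Y36.615 F2247
M5
G0 X0.000 Y0.000

viewBox `0 0 156.549 137.106` with mm width/height → 1 unit = 1 mm. Flip: y_m = 137.106 − y_svg.

**Shape 1** — `<rect>` rectangle, stroke `#0000ff` → engrave (S310, F3621). Machine vertices: (47.831,64.136) → (85.499,64.136) → (85.499,5.502) → (47.831,5.502) → (47.831,64.136). Closed: final G1 returns to the first vertex.

**Shape 2** — `<polygon>` rectangle, stroke `#ff0000` → score (S598, F2247). Machine vertices: (52.100,68.102) → (105.594,68.102) → (105.594,33.285) → (52.100,33.285) → (52.100,68.102). Closed: final G1 returns to the first vertex.

**Shape 3** — `<path>` cubic bezier, stroke `#008000` → cut (S812, F1022). Control points (SVG): P0=(72.688,25.285), P1=(96.516,-2.070), P2=(30.939,78.270), P3=(24.632,65.721); sampled at t=k/4. Machine vertices: (72.688,111.821) → (76.119,115.279) → (59.961,97.155) → (38.152,76.256) → (24.632,71.385). Open path.

**Shape 4** — `<path>` quadratic bezier, stroke `#ff0000` → score (S598, F2247). Control points (SVG): P0=(52.684,63.074), P1=(36.777,63.661), P2=(58.611,87.787); sampled at t=k/4. Machine vertices: (52.684,74.032) → (47.089,72.267) → (46.212,67.560) → (50.053,59.911) → (58.611,49.319). Open path.

**Shape 5** — `<path>` regular polygon, stroke `#0000ff` → engrave (S310, F3621). Machine vertices: (59.766,89.935) → (68.096,90.346) → (73.611,84.088) → (72.158,75.875) → (64.830,71.891) → (57.146,75.136) → (54.892,83.166) → (59.766,89.935). Closed: final G1 returns to the first vertex.

**Shape 6** — `<polyline>` line segment, stroke `#ff0000` → score (S598, F2247). Machine vertices: (71.930,9.973) → (102.610,36.615). Open path.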